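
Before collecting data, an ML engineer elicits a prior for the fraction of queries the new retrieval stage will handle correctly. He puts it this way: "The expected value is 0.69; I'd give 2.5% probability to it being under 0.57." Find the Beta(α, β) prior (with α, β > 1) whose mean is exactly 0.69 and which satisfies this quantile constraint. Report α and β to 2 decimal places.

With mean 0.69 fixed, write α = 0.69s, β = 0.31s where s = α+β.
Need P(θ < 0.57) = 0.025 under Beta(0.69s, 0.31s). Normal approximation: (q−m)/√(m(1−m)/s) ≈ z_{0.025} = -1.96, so s ≈ 0.69·0.31·(-1.96)²/(0.57−0.69)² = 57.1.
At s = 57.1: P(θ<0.57) ≈ 0.029. Adjusting to match 0.025 gives s ≈ 61.50.
So α = 0.69·61.50 ≈ 42.43, β = 0.31·61.50 ≈ 19.06.

α ≈ 42.43, β ≈ 19.06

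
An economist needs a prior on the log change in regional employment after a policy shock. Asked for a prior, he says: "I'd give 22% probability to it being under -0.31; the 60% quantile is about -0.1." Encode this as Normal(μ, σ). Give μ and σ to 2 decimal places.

μ = -0.15, σ = 0.20

For Normal(μ,σ), the p-quantile is μ + z_p·σ. Here z_{0.22} = -0.7722, z_{0.6} = 0.2533.
So -0.31 = μ − 0.7722σ and -0.1 = μ + 0.2533σ.
Subtracting: σ = (-0.1 − -0.31)/(0.2533 − (-0.7722)) = 0.20.
Then μ = -0.31 − (-0.7722)·0.20 = -0.15.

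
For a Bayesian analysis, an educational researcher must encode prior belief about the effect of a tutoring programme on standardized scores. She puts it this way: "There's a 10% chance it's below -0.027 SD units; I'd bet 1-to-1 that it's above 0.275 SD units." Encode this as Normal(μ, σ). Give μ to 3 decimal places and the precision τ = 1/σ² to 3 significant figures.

For Normal(μ,σ), the p-quantile is μ + z_p·σ. Here z_{0.1} = -1.282, z_{0.5} = 0.
So -0.027 = μ − 1.282σ and 0.275 = μ + 0σ.
Subtracting: σ = (0.275 − -0.027)/(0 − (-1.282)) = 0.236.
Then μ = -0.027 − (-1.282)·0.236 = 0.275.
Precision τ = 1/σ² = 1/0.2357² = 18.

μ = 0.275, τ = 18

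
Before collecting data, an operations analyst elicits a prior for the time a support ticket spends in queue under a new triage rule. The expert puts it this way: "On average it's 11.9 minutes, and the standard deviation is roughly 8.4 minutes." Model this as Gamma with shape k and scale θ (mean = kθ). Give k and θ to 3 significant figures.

k ≈ 2.01, θ ≈ 5.93

For Gamma(k, scale θ): mean = kθ, variance = kθ², so CV = 1/√k.
CV = SD/mean = 8.4/11.9 = 0.7059, hence k = 1/CV² = 2.01.
Then θ = mean/k = 11.9/2.01 = 5.93.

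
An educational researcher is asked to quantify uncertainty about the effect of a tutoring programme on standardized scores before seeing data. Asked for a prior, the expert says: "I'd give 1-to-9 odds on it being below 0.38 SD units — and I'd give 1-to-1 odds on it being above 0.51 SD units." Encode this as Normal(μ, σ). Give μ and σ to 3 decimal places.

μ = 0.510, σ = 0.101

The p-quantile of Normal(μ,σ) is μ + z_p·σ, with z_{0.1} = -1.282 and z_{0.5} = 0.
Eliminate σ: μ = (z₂·x₁ − z₁·x₂)/(z₂ − z₁) = (0·0.38 − (-1.282)·0.51)/1.282 = 0.510.
Then σ = (x₂ − x₁)/(z₂ − z₁) = (0.51 − 0.38)/1.282 = 0.101.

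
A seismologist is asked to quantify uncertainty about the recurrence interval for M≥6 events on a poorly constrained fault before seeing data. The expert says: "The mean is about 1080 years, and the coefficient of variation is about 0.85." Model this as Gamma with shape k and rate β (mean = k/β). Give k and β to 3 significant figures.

For Gamma(k, rate β): mean = k/β, variance = k/β², so CV = 1/√k.
CV = 0.85, hence k = 1/CV² = 1.38.
Then β = k/mean = 1.38/1080 = 0.00128.

k ≈ 1.38, β ≈ 0.00128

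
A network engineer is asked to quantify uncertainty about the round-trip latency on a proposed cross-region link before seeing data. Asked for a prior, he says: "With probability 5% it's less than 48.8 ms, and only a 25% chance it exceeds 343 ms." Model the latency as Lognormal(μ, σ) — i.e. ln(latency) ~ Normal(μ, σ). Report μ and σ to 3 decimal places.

μ ≈ 5.271, σ ≈ 0.841

If T ~ Lognormal(μ,σ) then ln T ~ Normal(μ,σ), so the p-quantile of ln T is μ + z_p·σ.
ln(48.8) = 3.888 and ln(343) = 5.838; z_{0.05} = -1.645, z_{0.75} = 0.6745.
σ = (5.838 − 3.888)/(0.6745 − (-1.645)) = 0.841.
μ = 3.888 − (-1.645)·0.841 = 5.271.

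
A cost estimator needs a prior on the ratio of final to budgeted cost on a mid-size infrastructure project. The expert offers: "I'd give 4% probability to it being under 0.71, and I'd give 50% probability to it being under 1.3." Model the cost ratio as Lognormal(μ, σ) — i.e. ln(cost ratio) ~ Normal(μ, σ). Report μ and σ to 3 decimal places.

μ ≈ 0.262, σ ≈ 0.345

If T ~ Lognormal(μ,σ) then ln T ~ Normal(μ,σ), so the p-quantile of ln T is μ + z_p·σ.
ln(0.71) = -0.3425 and ln(1.3) = 0.2624; z_{0.04} = -1.751, z_{0.5} = 0.
σ = (0.2624 − -0.3425)/(0 − (-1.751)) = 0.345.
μ = -0.3425 − (-1.751)·0.345 = 0.262.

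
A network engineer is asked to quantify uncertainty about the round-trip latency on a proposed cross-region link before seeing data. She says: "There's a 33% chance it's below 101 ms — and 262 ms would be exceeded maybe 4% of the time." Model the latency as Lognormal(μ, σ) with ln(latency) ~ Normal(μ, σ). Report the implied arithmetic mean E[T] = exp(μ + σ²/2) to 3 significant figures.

If T ~ Lognormal(μ,σ) then ln T ~ Normal(μ,σ), so the p-quantile of ln T is μ + z_p·σ.
ln(101) = 4.615 and ln(262) = 5.568; z_{0.33} = -0.4399, z_{0.96} = 1.751.
σ = (5.568 − 4.615)/(1.751 − (-0.4399)) = 0.435.
μ = 4.615 − (-0.4399)·0.435 = 4.807.
E[T] = exp(μ + σ²/2) = exp(4.807 + 0.0947) = 134 ms.

E[T] ≈ 134 ms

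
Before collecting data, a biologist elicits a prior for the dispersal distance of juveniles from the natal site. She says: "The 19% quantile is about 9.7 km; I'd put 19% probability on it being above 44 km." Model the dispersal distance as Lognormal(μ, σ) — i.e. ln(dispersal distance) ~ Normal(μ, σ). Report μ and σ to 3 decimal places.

μ ≈ 3.028, σ ≈ 0.861

If T ~ Lognormal(μ,σ) then ln T ~ Normal(μ,σ), so the p-quantile of ln T is μ + z_p·σ.
ln(9.7) = 2.272 and ln(44) = 3.784; z_{0.19} = -0.8779, z_{0.81} = 0.8779.
σ = (3.784 − 2.272)/(0.8779 − (-0.8779)) = 0.861.
μ = 2.272 − (-0.8779)·0.861 = 3.028.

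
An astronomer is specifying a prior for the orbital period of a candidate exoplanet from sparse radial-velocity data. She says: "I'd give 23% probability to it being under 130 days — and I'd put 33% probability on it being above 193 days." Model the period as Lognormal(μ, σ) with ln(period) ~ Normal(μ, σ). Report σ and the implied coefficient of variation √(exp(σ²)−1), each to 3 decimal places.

σ ≈ 0.335, CV ≈ 0.345

If T ~ Lognormal(μ,σ) then ln T ~ Normal(μ,σ), so the p-quantile of ln T is μ + z_p·σ.
ln(130) = 4.868 and ln(193) = 5.263; z_{0.23} = -0.7388, z_{0.67} = 0.4399.
σ = (5.263 − 4.868)/(0.4399 − (-0.7388)) = 0.335.
μ = 4.868 − (-0.7388)·0.335 = 5.115.
CV = √(exp(σ²)−1) = √(exp(0.1124)−1) = 0.345.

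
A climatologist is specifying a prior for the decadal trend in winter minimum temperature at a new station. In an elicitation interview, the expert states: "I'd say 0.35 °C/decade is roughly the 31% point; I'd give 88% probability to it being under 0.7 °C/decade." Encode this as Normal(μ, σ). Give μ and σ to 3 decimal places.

μ = 0.454, σ = 0.209

The p-quantile of Normal(μ,σ) is μ + z_p·σ, with z_{0.31} = -0.4959 and z_{0.88} = 1.175.
Eliminate σ: μ = (z₂·x₁ − z₁·x₂)/(z₂ − z₁) = (1.175·0.35 − (-0.4959)·0.7)/1.671 = 0.454.
Then σ = (x₂ − x₁)/(z₂ − z₁) = (0.7 − 0.35)/1.671 = 0.209.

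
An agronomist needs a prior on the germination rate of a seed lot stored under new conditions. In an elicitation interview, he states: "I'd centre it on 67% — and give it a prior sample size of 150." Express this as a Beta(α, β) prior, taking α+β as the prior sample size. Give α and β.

α = 100.5, β = 49.5

Under the effective-sample-size interpretation, Beta(α, β) has prior mean α/(α+β) and prior sample size α+β.
So α+β = 150 and α/(α+β) = 0.67, giving α = 0.67·150 = 100.5 and β = 150 − 100.5 = 49.5.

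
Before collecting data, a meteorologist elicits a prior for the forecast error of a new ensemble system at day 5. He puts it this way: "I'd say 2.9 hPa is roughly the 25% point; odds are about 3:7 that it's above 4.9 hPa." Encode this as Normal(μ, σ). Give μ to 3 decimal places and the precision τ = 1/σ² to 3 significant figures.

For Normal(μ,σ), the p-quantile is μ + z_p·σ. Here z_{0.25} = -0.6745, z_{0.7} = 0.5244.
So 2.9 = μ − 0.6745σ and 4.9 = μ + 0.5244σ.
Subtracting: σ = (4.9 − 2.9)/(0.5244 − (-0.6745)) = 1.668.
Then μ = 2.9 − (-0.6745)·1.668 = 4.025.
Precision τ = 1/σ² = 1/1.668² = 0.359.

μ = 4.025, τ = 0.359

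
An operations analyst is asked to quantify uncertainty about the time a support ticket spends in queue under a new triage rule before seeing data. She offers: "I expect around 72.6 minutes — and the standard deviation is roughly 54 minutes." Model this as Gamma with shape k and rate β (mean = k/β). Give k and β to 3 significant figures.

k ≈ 1.81, β ≈ 0.0249

For Gamma(k, rate β): mean = k/β, variance = k/β², so CV = 1/√k.
CV = SD/mean = 54/72.6 = 0.7438, hence k = 1/CV² = 1.81.
Then β = k/mean = 1.81/72.6 = 0.0249.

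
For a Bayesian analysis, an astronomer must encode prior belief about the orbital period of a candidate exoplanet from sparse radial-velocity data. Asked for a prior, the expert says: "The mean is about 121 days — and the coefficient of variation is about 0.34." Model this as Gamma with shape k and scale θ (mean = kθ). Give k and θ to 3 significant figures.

For Gamma(k, scale θ): mean = kθ, variance = kθ², so CV = 1/√k.
CV = 0.34, hence k = 1/CV² = 8.65.
Then θ = mean/k = 121/8.65 = 14.

k ≈ 8.65, θ ≈ 14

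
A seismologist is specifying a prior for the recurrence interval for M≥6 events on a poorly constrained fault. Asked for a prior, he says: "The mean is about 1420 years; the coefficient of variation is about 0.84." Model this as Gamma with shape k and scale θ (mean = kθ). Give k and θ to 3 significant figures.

k ≈ 1.42, θ ≈ 1000

For Gamma(k, scale θ): mean = kθ, variance = kθ², so CV = 1/√k.
CV = 0.84, hence k = 1/CV² = 1.42.
Then θ = mean/k = 1420/1.42 = 1000.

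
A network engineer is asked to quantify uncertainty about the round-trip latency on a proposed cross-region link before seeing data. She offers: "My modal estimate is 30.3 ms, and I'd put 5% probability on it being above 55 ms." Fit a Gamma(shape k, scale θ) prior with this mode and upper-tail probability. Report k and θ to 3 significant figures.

k ≈ 8.84, θ ≈ 3.87

Gamma(k,θ) with k>1 has mode (k−1)θ, so θ = 30.3/(k−1).
Need P(X < 55) = 0.95 with θ tied to k this way. Start at k = 2, θ = 30.3: P(X<55) ≈ 0.542.
Too low — raise k to concentrate. Iterating converges to k ≈ 8.84.
Then θ = 30.3/(8.84−1) ≈ 3.87.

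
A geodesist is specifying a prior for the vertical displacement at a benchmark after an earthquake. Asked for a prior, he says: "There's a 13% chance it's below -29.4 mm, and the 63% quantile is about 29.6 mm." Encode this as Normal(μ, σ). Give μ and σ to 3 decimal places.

For Normal(μ,σ), the p-quantile is μ + z_p·σ. Here z_{0.13} = -1.126, z_{0.63} = 0.3319.
So -29.4 = μ − 1.126σ and 29.6 = μ + 0.3319σ.
Subtracting: σ = (29.6 − -29.4)/(0.3319 − (-1.126)) = 40.460.
Then μ = -29.4 − (-1.126)·40.460 = 16.173.

μ = 16.173, σ = 40.460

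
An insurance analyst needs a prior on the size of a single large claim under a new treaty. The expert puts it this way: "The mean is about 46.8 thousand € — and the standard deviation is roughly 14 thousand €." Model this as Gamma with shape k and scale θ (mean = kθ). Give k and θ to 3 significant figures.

For Gamma(k, scale θ): mean = kθ, variance = kθ², so CV = 1/√k.
CV = SD/mean = 14/46.8 = 0.2991, hence k = 1/CV² = 11.2.
Then θ = mean/k = 46.8/11.2 = 4.19.

k ≈ 11.2, θ ≈ 4.19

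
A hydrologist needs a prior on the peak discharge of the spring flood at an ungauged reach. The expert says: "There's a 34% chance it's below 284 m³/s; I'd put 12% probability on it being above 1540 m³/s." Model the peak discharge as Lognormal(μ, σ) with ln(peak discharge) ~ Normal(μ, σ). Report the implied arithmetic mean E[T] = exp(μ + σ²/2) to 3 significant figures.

If T ~ Lognormal(μ,σ) then ln T ~ Normal(μ,σ), so the p-quantile of ln T is μ + z_p·σ.
ln(284) = 5.649 and ln(1540) = 7.34; z_{0.34} = -0.4125, z_{0.88} = 1.175.
σ = (7.34 − 5.649)/(1.175 − (-0.4125)) = 1.065.
μ = 5.649 − (-0.4125)·1.065 = 6.088.
E[T] = exp(μ + σ²/2) = exp(6.088 + 0.5671) = 777 m³/s.

E[T] ≈ 777 m³/s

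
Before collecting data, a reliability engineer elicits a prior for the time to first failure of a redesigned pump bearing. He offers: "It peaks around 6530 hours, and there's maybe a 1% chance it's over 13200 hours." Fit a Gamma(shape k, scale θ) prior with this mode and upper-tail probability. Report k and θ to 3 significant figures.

k ≈ 10.9, θ ≈ 660

Gamma(k,θ) with k>1 has mode (k−1)θ, so θ = 6530/(k−1).
Need P(X < 13200) = 0.99 with θ tied to k this way. Start at k = 2, θ = 6530: P(X<13200) ≈ 0.600.
Too low — raise k to concentrate. Iterating converges to k ≈ 10.9.
Then θ = 6530/(10.9−1) ≈ 660.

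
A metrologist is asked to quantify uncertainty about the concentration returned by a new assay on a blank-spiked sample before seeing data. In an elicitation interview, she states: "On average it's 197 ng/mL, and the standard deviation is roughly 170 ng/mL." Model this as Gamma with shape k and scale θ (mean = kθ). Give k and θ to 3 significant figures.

For Gamma(k, scale θ): mean = kθ, variance = kθ², so CV = 1/√k.
CV = SD/mean = 170/197 = 0.8629, hence k = 1/CV² = 1.34.
Then θ = mean/k = 197/1.34 = 147.

k ≈ 1.34, θ ≈ 147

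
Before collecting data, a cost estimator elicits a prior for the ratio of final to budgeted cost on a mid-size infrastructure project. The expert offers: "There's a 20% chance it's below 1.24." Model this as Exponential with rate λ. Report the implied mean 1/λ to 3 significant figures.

mean ≈ 5.56

P(T < 1.24) = 1 − e^(−λ·1.24) = 0.2, so λ = −ln(1−0.2)/1.24 = −ln(0.8)/1.24 = 0.18.
Mean = 1/λ = 5.56.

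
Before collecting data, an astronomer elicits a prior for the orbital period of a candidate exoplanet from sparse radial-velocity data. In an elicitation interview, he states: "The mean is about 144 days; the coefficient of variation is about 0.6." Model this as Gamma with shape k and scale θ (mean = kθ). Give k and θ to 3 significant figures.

k ≈ 2.78, θ ≈ 51.8

For Gamma(k, scale θ): mean = kθ, variance = kθ², so CV = 1/√k.
CV = 0.6, hence k = 1/CV² = 2.78.
Then θ = mean/k = 144/2.78 = 51.8.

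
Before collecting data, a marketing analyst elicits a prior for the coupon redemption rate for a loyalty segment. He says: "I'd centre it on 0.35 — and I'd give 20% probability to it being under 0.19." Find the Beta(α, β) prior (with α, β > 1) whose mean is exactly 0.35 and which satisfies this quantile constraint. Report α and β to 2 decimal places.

With mean 0.35 fixed, write α = 0.35s, β = 0.65s where s = α+β.
Need P(θ < 0.19) = 0.2 under Beta(0.35s, 0.65s). Normal approximation: (q−m)/√(m(1−m)/s) ≈ z_{0.2} = -0.842, so s ≈ 0.35·0.65·(-0.842)²/(0.19−0.35)² = 6.3.
At s = 6.3: P(θ<0.19) ≈ 0.205. Adjusting to match 0.2 gives s ≈ 6.53.
So α = 0.35·6.53 ≈ 2.28, β = 0.65·6.53 ≈ 4.24.

α ≈ 2.28, β ≈ 4.24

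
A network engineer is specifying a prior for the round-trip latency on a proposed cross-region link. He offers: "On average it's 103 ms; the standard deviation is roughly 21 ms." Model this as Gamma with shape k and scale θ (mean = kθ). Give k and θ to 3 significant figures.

For Gamma(k, scale θ): mean = kθ, variance = kθ², so CV = 1/√k.
CV = SD/mean = 21/103 = 0.2039, hence k = 1/CV² = 24.1.
Then θ = mean/k = 103/24.1 = 4.28.

k ≈ 24.1, θ ≈ 4.28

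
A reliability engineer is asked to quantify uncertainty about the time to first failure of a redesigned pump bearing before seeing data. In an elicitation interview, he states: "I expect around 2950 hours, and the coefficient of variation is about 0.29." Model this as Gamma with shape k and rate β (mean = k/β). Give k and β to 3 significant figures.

For Gamma(k, rate β): mean = k/β, variance = k/β², so CV = 1/√k.
CV = 0.29, hence k = 1/CV² = 11.9.
Then β = k/mean = 11.9/2950 = 0.00403.

k ≈ 11.9, β ≈ 0.00403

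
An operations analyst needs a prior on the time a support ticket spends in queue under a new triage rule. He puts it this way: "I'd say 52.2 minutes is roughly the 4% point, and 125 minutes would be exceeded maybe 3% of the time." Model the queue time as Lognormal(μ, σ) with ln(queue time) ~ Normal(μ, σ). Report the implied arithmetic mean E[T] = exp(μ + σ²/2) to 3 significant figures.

If T ~ Lognormal(μ,σ) then ln T ~ Normal(μ,σ), so the p-quantile of ln T is μ + z_p·σ.
ln(52.2) = 3.955 and ln(125) = 4.828; z_{0.04} = -1.751, z_{0.97} = 1.881.
σ = (4.828 − 3.955)/(1.881 − (-1.751)) = 0.240.
μ = 3.955 − (-1.751)·0.240 = 4.376.
E[T] = exp(μ + σ²/2) = exp(4.376 + 0.0289) = 81.9 minutes.

E[T] ≈ 81.9 minutes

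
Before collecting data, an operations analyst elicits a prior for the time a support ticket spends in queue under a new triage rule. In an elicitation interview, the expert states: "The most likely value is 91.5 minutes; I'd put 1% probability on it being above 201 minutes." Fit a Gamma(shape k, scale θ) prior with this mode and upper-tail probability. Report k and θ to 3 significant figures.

Gamma(k,θ) with k>1 has mode (k−1)θ, so θ = 91.5/(k−1).
Need P(X < 201) = 0.99 with θ tied to k this way. Start at k = 2, θ = 91.5: P(X<201) ≈ 0.645.
Too low — raise k to concentrate. Iterating converges to k ≈ 8.79.
Then θ = 91.5/(8.79−1) ≈ 11.8.

k ≈ 8.79, θ ≈ 11.8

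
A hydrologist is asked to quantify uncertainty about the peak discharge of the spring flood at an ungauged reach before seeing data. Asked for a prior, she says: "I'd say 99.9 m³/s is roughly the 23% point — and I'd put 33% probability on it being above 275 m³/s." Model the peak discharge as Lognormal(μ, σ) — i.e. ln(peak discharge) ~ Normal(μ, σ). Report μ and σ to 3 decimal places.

If T ~ Lognormal(μ,σ) then ln T ~ Normal(μ,σ), so the p-quantile of ln T is μ + z_p·σ.
ln(99.9) = 4.604 and ln(275) = 5.617; z_{0.23} = -0.7388, z_{0.67} = 0.4399.
σ = (5.617 − 4.604)/(0.4399 − (-0.7388)) = 0.859.
μ = 4.604 − (-0.7388)·0.859 = 5.239.

μ ≈ 5.239, σ ≈ 0.859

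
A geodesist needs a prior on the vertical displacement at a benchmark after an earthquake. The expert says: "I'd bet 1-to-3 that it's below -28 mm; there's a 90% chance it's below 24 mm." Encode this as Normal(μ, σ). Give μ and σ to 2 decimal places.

For Normal(μ,σ), the p-quantile is μ + z_p·σ. Here z_{0.25} = -0.6745, z_{0.9} = 1.282.
So -28 = μ − 0.6745σ and 24 = μ + 1.282σ.
Subtracting: σ = (24 − -28)/(1.282 − (-0.6745)) = 26.58.
Then μ = -28 − (-0.6745)·26.58 = -10.07.

μ = -10.07, σ = 26.58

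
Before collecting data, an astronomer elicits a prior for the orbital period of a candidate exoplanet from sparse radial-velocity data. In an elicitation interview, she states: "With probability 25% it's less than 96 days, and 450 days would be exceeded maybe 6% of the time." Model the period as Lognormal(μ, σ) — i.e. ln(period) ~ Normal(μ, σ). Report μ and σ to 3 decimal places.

If T ~ Lognormal(μ,σ) then ln T ~ Normal(μ,σ), so the p-quantile of ln T is μ + z_p·σ.
ln(96) = 4.564 and ln(450) = 6.109; z_{0.25} = -0.6745, z_{0.94} = 1.555.
σ = (6.109 − 4.564)/(1.555 − (-0.6745)) = 0.693.
μ = 4.564 − (-0.6745)·0.693 = 5.032.

μ ≈ 5.032, σ ≈ 0.693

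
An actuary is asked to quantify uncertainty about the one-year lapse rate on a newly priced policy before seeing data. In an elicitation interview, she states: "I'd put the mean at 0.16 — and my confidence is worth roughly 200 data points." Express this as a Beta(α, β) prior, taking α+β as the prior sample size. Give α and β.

α = 32, β = 168

Under the effective-sample-size interpretation, Beta(α, β) has prior mean α/(α+β) and prior sample size α+β.
So α+β = 200 and α/(α+β) = 0.16, giving α = 0.16·200 = 32 and β = 200 − 32 = 168.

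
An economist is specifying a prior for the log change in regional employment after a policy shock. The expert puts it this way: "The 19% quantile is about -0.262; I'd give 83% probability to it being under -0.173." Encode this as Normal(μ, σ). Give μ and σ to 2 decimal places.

μ = -0.22, σ = 0.05

The p-quantile of Normal(μ,σ) is μ + z_p·σ, with z_{0.19} = -0.8779 and z_{0.83} = 0.9542.
Eliminate σ: μ = (z₂·x₁ − z₁·x₂)/(z₂ − z₁) = (0.9542·-0.262 − (-0.8779)·-0.173)/1.832 = -0.22.
Then σ = (x₂ − x₁)/(z₂ − z₁) = (-0.173 − -0.262)/1.832 = 0.05.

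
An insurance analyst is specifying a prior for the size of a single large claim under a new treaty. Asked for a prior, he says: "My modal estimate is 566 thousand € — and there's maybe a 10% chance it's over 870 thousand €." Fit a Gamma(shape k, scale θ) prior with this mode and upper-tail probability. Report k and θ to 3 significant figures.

Gamma(k,θ) with k>1 has mode (k−1)θ, so θ = 566/(k−1).
Need P(X < 870) = 0.9 with θ tied to k this way. Start at k = 2, θ = 566: P(X<870) ≈ 0.455.
Too low — raise k to concentrate. Iterating converges to k ≈ 11.1.
Then θ = 566/(11.1−1) ≈ 56.

k ≈ 11.1, θ ≈ 56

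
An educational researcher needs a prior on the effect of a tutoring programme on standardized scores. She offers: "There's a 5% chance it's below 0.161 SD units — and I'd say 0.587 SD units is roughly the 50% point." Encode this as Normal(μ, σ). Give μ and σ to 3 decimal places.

μ = 0.587, σ = 0.259

The p-quantile of Normal(μ,σ) is μ + z_p·σ, with z_{0.05} = -1.645 and z_{0.5} = 0.
Eliminate σ: μ = (z₂·x₁ − z₁·x₂)/(z₂ − z₁) = (0·0.161 − (-1.645)·0.587)/1.645 = 0.587.
Then σ = (x₂ − x₁)/(z₂ − z₁) = (0.587 − 0.161)/1.645 = 0.259.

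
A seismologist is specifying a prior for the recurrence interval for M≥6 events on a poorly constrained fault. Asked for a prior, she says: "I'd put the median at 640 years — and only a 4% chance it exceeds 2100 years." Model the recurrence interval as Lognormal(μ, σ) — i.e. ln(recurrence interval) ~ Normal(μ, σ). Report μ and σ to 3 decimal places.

μ ≈ 6.461, σ ≈ 0.679

If T ~ Lognormal(μ,σ) then ln T ~ Normal(μ,σ), so the p-quantile of ln T is μ + z_p·σ.
ln(640) = 6.461 and ln(2100) = 7.65; z_{0.5} = 0, z_{0.96} = 1.751.
σ = (7.65 − 6.461)/(1.751 − (0)) = 0.679.
μ = 6.461 − (0)·0.679 = 6.461.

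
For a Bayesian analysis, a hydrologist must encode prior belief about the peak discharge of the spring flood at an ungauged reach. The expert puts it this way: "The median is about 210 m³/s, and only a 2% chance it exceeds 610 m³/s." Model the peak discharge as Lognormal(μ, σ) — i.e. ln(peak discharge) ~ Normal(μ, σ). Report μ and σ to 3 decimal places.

If T ~ Lognormal(μ,σ) then ln T ~ Normal(μ,σ), so the p-quantile of ln T is μ + z_p·σ.
ln(210) = 5.347 and ln(610) = 6.413; z_{0.5} = 0, z_{0.98} = 2.054.
σ = (6.413 − 5.347)/(2.054 − (0)) = 0.519.
μ = 5.347 − (0)·0.519 = 5.347.

μ ≈ 5.347, σ ≈ 0.519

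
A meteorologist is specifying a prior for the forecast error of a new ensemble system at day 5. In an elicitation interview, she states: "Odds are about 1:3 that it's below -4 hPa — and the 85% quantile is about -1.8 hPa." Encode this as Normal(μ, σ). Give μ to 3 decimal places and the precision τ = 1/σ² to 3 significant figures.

μ = -3.133, τ = 0.605

For Normal(μ,σ), the p-quantile is μ + z_p·σ. Here z_{0.25} = -0.6745, z_{0.85} = 1.036.
So -4 = μ − 0.6745σ and -1.8 = μ + 1.036σ.
Subtracting: σ = (-1.8 − -4)/(1.036 − (-0.6745)) = 1.286.
Then μ = -4 − (-0.6745)·1.286 = -3.133.
Precision τ = 1/σ² = 1/1.286² = 0.605.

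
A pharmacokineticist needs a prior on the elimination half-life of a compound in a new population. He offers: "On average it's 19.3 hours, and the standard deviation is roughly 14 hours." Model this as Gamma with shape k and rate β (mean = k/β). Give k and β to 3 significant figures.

For Gamma(k, rate β): mean = k/β, variance = k/β², so CV = 1/√k.
CV = SD/mean = 14/19.3 = 0.7254, hence k = 1/CV² = 1.9.
Then β = k/mean = 1.9/19.3 = 0.0985.

k ≈ 1.9, β ≈ 0.0985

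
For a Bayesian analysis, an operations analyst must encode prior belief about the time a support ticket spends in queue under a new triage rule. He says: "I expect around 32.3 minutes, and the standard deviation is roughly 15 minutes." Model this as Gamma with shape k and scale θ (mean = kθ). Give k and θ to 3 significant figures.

For Gamma(k, scale θ): mean = kθ, variance = kθ², so CV = 1/√k.
CV = SD/mean = 15/32.3 = 0.4644, hence k = 1/CV² = 4.64.
Then θ = mean/k = 32.3/4.64 = 6.97.

k ≈ 4.64, θ ≈ 6.97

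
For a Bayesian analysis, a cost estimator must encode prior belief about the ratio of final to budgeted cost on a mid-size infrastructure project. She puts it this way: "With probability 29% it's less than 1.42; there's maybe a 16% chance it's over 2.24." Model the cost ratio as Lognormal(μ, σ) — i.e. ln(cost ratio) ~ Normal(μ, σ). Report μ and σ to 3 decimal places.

μ ≈ 0.514, σ ≈ 0.294

If T ~ Lognormal(μ,σ) then ln T ~ Normal(μ,σ), so the p-quantile of ln T is μ + z_p·σ.
ln(1.42) = 0.3507 and ln(2.24) = 0.8065; z_{0.29} = -0.5534, z_{0.84} = 0.9945.
σ = (0.8065 − 0.3507)/(0.9945 − (-0.5534)) = 0.294.
μ = 0.3507 − (-0.5534)·0.294 = 0.514.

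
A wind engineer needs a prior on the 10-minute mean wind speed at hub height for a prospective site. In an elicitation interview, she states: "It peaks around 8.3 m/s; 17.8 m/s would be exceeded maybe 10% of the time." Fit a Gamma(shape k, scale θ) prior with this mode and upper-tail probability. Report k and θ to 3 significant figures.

k ≈ 4.3, θ ≈ 2.51

Gamma(k,θ) with k>1 has mode (k−1)θ, so θ = 8.3/(k−1).
Need P(X < 17.8) = 0.9 with θ tied to k this way. Start at k = 2, θ = 8.3: P(X<17.8) ≈ 0.632.
Too low — raise k to concentrate. Iterating converges to k ≈ 4.3.
Then θ = 8.3/(4.3−1) ≈ 2.51.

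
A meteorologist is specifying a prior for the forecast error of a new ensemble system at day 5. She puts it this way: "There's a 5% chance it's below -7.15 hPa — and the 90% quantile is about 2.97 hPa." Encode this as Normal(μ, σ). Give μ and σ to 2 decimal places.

For Normal(μ,σ), the p-quantile is μ + z_p·σ. Here z_{0.05} = -1.645, z_{0.9} = 1.282.
So -7.15 = μ − 1.645σ and 2.97 = μ + 1.282σ.
Subtracting: σ = (2.97 − -7.15)/(1.282 − (-1.645)) = 3.46.
Then μ = -7.15 − (-1.645)·3.46 = -1.46.

μ = -1.46, σ = 3.46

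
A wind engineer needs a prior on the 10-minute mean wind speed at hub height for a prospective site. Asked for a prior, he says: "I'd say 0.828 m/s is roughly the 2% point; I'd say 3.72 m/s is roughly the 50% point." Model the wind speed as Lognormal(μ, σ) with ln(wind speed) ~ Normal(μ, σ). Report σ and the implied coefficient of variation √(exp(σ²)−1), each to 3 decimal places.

If T ~ Lognormal(μ,σ) then ln T ~ Normal(μ,σ), so the p-quantile of ln T is μ + z_p·σ.
ln(0.828) = -0.1887 and ln(3.72) = 1.314; z_{0.02} = -2.054, z_{0.5} = 0.
σ = (1.314 − -0.1887)/(0 − (-2.054)) = 0.732.
μ = -0.1887 − (-2.054)·0.732 = 1.314.
CV = √(exp(σ²)−1) = √(exp(0.5352)−1) = 0.841.

σ ≈ 0.732, CV ≈ 0.841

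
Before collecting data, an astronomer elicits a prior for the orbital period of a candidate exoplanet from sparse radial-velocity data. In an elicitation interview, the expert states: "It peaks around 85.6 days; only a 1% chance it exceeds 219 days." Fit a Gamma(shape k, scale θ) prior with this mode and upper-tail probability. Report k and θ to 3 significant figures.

k ≈ 6.29, θ ≈ 16.2

Gamma(k,θ) with k>1 has mode (k−1)θ, so θ = 85.6/(k−1).
Need P(X < 219) = 0.99 with θ tied to k this way. Start at k = 2, θ = 85.6: P(X<219) ≈ 0.724.
Too low — raise k to concentrate. Iterating converges to k ≈ 6.29.
Then θ = 85.6/(6.29−1) ≈ 16.2.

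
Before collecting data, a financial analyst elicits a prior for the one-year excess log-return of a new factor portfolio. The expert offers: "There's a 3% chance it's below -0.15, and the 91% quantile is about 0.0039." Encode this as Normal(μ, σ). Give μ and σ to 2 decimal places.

μ = -0.06, σ = 0.05

The p-quantile of Normal(μ,σ) is μ + z_p·σ, with z_{0.03} = -1.881 and z_{0.91} = 1.341.
Eliminate σ: μ = (z₂·x₁ − z₁·x₂)/(z₂ − z₁) = (1.341·-0.15 − (-1.881)·0.0039)/3.222 = -0.06.
Then σ = (x₂ − x₁)/(z₂ − z₁) = (0.0039 − -0.15)/3.222 = 0.05.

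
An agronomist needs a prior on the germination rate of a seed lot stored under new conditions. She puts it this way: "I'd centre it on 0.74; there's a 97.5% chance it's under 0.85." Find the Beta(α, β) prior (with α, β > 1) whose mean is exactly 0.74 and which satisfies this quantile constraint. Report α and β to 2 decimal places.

With mean 0.74 fixed, write α = 0.74s, β = 0.26s where s = α+β.
Need P(θ < 0.85) = 0.975 under Beta(0.74s, 0.26s). Normal approximation: (q−m)/√(m(1−m)/s) ≈ z_{0.975} = 1.96, so s ≈ 0.74·0.26·(1.96)²/(0.85−0.74)² = 61.1.
At s = 61.1: P(θ<0.85) ≈ 0.985. Adjusting to match 0.975 gives s ≈ 50.55.
So α = 0.74·50.55 ≈ 37.40, β = 0.26·50.55 ≈ 13.14.

α ≈ 37.40, β ≈ 13.14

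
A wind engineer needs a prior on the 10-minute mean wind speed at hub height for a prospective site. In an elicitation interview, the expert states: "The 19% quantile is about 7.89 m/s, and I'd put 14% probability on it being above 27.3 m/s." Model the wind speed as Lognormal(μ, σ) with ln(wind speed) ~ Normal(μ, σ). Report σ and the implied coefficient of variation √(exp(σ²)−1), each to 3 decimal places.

If T ~ Lognormal(μ,σ) then ln T ~ Normal(μ,σ), so the p-quantile of ln T is μ + z_p·σ.
ln(7.89) = 2.066 and ln(27.3) = 3.307; z_{0.19} = -0.8779, z_{0.86} = 1.08.
σ = (3.307 − 2.066)/(1.08 − (-0.8779)) = 0.634.
μ = 2.066 − (-0.8779)·0.634 = 2.622.
CV = √(exp(σ²)−1) = √(exp(0.4018)−1) = 0.703.

σ ≈ 0.634, CV ≈ 0.703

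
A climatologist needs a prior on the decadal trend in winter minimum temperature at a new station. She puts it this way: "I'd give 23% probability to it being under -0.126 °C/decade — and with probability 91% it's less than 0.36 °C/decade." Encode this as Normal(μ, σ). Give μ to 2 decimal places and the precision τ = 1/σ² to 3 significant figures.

For Normal(μ,σ), the p-quantile is μ + z_p·σ. Here z_{0.23} = -0.7388, z_{0.91} = 1.341.
So -0.126 = μ − 0.7388σ and 0.36 = μ + 1.341σ.
Subtracting: σ = (0.36 − -0.126)/(1.341 − (-0.7388)) = 0.23.
Then μ = -0.126 − (-0.7388)·0.23 = 0.05.
Precision τ = 1/σ² = 1/0.2337² = 18.3.

μ = 0.05, τ = 18.3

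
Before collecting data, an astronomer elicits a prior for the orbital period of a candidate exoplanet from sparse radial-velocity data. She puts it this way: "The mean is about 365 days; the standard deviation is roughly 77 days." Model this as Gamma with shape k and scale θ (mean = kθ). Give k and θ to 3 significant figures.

k ≈ 22.5, θ ≈ 16.2

For Gamma(k, scale θ): mean = kθ, variance = kθ², so CV = 1/√k.
CV = SD/mean = 77/365 = 0.211, hence k = 1/CV² = 22.5.
Then θ = mean/k = 365/22.5 = 16.2.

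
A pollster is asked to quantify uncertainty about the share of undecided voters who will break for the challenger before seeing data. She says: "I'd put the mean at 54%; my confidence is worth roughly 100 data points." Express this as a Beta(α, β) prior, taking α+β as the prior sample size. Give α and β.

Under the effective-sample-size interpretation, Beta(α, β) has prior mean α/(α+β) and prior sample size α+β.
So α+β = 100 and α/(α+β) = 0.54, giving α = 0.54·100 = 54 and β = 100 − 54 = 46.

α = 54, β = 46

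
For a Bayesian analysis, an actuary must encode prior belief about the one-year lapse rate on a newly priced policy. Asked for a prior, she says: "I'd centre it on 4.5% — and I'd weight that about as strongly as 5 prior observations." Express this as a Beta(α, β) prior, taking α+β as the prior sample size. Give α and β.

α = 0.225, β = 4.775

Under the effective-sample-size interpretation, Beta(α, β) has prior mean α/(α+β) and prior sample size α+β.
So α+β = 5 and α/(α+β) = 0.045, giving α = 0.045·5 = 0.225 and β = 5 − 0.225 = 4.775.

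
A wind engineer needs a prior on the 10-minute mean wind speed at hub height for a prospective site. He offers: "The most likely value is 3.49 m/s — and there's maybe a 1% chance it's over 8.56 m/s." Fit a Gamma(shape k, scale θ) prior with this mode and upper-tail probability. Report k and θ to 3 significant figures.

k ≈ 6.86, θ ≈ 0.596

Gamma(k,θ) with k>1 has mode (k−1)θ, so θ = 3.49/(k−1).
Need P(X < 8.56) = 0.99 with θ tied to k this way. Start at k = 2, θ = 3.49: P(X<8.56) ≈ 0.703.
Too low — raise k to concentrate. Iterating converges to k ≈ 6.86.
Then θ = 3.49/(6.86−1) ≈ 0.596.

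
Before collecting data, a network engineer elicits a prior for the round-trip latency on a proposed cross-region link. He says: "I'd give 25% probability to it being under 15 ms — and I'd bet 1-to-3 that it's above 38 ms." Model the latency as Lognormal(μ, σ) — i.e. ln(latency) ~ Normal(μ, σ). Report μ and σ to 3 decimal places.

If T ~ Lognormal(μ,σ) then ln T ~ Normal(μ,σ), so the p-quantile of ln T is μ + z_p·σ.
ln(15) = 2.708 and ln(38) = 3.638; z_{0.25} = -0.6745, z_{0.75} = 0.6745.
σ = (3.638 − 2.708)/(0.6745 − (-0.6745)) = 0.689.
μ = 2.708 − (-0.6745)·0.689 = 3.173.

μ ≈ 3.173, σ ≈ 0.689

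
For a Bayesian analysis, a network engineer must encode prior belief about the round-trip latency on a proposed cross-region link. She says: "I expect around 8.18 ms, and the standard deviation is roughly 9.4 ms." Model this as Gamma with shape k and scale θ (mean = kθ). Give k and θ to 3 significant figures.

For Gamma(k, scale θ): mean = kθ, variance = kθ², so CV = 1/√k.
CV = SD/mean = 9.4/8.18 = 1.149, hence k = 1/CV² = 0.757.
Then θ = mean/k = 8.18/0.757 = 10.8.

k ≈ 0.757, θ ≈ 10.8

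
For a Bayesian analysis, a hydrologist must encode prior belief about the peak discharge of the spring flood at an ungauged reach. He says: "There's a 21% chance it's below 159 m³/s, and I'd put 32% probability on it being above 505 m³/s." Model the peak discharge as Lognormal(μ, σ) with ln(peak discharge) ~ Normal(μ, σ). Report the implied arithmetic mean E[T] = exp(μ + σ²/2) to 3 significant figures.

E[T] ≈ 499 m³/s

If T ~ Lognormal(μ,σ) then ln T ~ Normal(μ,σ), so the p-quantile of ln T is μ + z_p·σ.
ln(159) = 5.069 and ln(505) = 6.225; z_{0.21} = -0.8064, z_{0.68} = 0.4677.
σ = (6.225 − 5.069)/(0.4677 − (-0.8064)) = 0.907.
μ = 5.069 − (-0.8064)·0.907 = 5.800.
E[T] = exp(μ + σ²/2) = exp(5.800 + 0.4113) = 499 m³/s.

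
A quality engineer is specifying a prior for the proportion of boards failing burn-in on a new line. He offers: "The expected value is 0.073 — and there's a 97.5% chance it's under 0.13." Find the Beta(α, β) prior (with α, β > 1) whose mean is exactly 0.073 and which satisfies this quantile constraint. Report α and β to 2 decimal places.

α ≈ 7.58, β ≈ 96.22

With mean 0.073 fixed, write α = 0.073s, β = 0.927s where s = α+β.
Need P(θ < 0.13) = 0.975 under Beta(0.073s, 0.927s). Normal approximation: (q−m)/√(m(1−m)/s) ≈ z_{0.975} = 1.96, so s ≈ 0.073·0.927·(1.96)²/(0.13−0.073)² = 80.0.
At s = 80.0: P(θ<0.13) ≈ 0.960. Adjusting to match 0.975 gives s ≈ 103.80.
So α = 0.073·103.80 ≈ 7.58, β = 0.927·103.80 ≈ 96.22.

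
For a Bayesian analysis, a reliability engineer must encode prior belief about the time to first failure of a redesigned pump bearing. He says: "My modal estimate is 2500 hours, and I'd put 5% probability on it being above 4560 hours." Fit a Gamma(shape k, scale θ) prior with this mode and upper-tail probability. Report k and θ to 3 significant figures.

Gamma(k,θ) with k>1 has mode (k−1)θ, so θ = 2500/(k−1).
Need P(X < 4560) = 0.95 with θ tied to k this way. Start at k = 2, θ = 2500: P(X<4560) ≈ 0.544.
Too low — raise k to concentrate. Iterating converges to k ≈ 8.71.
Then θ = 2500/(8.71−1) ≈ 324.

k ≈ 8.71, θ ≈ 324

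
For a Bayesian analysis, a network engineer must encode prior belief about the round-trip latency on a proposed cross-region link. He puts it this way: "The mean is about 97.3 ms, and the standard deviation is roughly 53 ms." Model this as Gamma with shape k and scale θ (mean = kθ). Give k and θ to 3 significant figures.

For Gamma(k, scale θ): mean = kθ, variance = kθ², so CV = 1/√k.
CV = SD/mean = 53/97.3 = 0.5447, hence k = 1/CV² = 3.37.
Then θ = mean/k = 97.3/3.37 = 28.9.

k ≈ 3.37, θ ≈ 28.9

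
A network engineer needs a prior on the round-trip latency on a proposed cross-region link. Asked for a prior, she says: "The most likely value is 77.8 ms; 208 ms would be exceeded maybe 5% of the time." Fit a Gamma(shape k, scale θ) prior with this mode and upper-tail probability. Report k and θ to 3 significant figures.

k ≈ 3.79, θ ≈ 27.9

Gamma(k,θ) with k>1 has mode (k−1)θ, so θ = 77.8/(k−1).
Need P(X < 208) = 0.95 with θ tied to k this way. Start at k = 2, θ = 77.8: P(X<208) ≈ 0.746.
Too low — raise k to concentrate. Iterating converges to k ≈ 3.79.
Then θ = 77.8/(3.79−1) ≈ 27.9.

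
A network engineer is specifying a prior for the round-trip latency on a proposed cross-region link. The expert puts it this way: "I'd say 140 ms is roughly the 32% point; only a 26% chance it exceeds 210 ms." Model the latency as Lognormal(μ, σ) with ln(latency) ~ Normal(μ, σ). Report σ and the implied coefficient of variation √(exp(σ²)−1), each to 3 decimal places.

If T ~ Lognormal(μ,σ) then ln T ~ Normal(μ,σ), so the p-quantile of ln T is μ + z_p·σ.
ln(140) = 4.942 and ln(210) = 5.347; z_{0.32} = -0.4677, z_{0.74} = 0.6433.
σ = (5.347 − 4.942)/(0.6433 − (-0.4677)) = 0.365.
μ = 4.942 − (-0.4677)·0.365 = 5.112.
CV = √(exp(σ²)−1) = √(exp(0.1332)−1) = 0.377.

σ ≈ 0.365, CV ≈ 0.377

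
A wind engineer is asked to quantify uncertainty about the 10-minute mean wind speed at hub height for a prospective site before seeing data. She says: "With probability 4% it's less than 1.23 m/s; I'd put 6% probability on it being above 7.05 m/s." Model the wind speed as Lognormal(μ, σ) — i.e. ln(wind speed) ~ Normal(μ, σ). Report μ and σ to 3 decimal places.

μ ≈ 1.132, σ ≈ 0.528

If T ~ Lognormal(μ,σ) then ln T ~ Normal(μ,σ), so the p-quantile of ln T is μ + z_p·σ.
ln(1.23) = 0.207 and ln(7.05) = 1.953; z_{0.04} = -1.751, z_{0.94} = 1.555.
σ = (1.953 − 0.207)/(1.555 − (-1.751)) = 0.528.
μ = 0.207 − (-1.751)·0.528 = 1.132.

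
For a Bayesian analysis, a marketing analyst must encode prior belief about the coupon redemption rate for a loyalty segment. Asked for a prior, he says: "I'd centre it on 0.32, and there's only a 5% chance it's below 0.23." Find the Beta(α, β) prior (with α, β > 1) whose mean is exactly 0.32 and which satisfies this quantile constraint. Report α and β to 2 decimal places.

α ≈ 21.42, β ≈ 45.52

With mean 0.32 fixed, write α = 0.32s, β = 0.68s where s = α+β.
Need P(θ < 0.23) = 0.05 under Beta(0.32s, 0.68s). Normal approximation: (q−m)/√(m(1−m)/s) ≈ z_{0.05} = -1.64, so s ≈ 0.32·0.68·(-1.64)²/(0.23−0.32)² = 72.7.
At s = 72.7: P(θ<0.23) ≈ 0.043. Adjusting to match 0.05 gives s ≈ 66.94.
So α = 0.32·66.94 ≈ 21.42, β = 0.68·66.94 ≈ 45.52.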